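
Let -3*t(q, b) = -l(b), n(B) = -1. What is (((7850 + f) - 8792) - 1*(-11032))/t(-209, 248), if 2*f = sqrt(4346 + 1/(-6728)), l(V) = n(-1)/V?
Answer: -7506960 - 93*sqrt(58479774)/29 ≈ -7.5315e+6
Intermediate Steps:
l(V) = -1/V
f = sqrt(58479774)/232 (f = sqrt(4346 + 1/(-6728))/2 = sqrt(4346 - 1/6728)/2 = sqrt(29239887/6728)/2 = (sqrt(58479774)/116)/2 = sqrt(58479774)/232 ≈ 32.962)
t(q, b) = -1/(3*b) (t(q, b) = -(-1)*(-1/b)/3 = -1/(3*b))
(((7850 + f) - 8792) - 1*(-11032))/t(-209, 248) = (((7850 + sqrt(58479774)/232) - 8792) - 1*(-11032))/((-1/3/248)) = ((-942 + sqrt(58479774)/232) + 11032)/((-1/3*1/248)) = (10090 + sqrt(58479774)/232)/(-1/744) = (10090 + sqrt(58479774)/232)*(-744) = -7506960 - 93*sqrt(58479774)/29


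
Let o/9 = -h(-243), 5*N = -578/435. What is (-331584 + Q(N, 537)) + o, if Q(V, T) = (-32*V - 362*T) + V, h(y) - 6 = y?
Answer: -1139344957/2175 ≈ -5.2384e+5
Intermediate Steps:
N = -578/2175 (N = (-578/435)/5 = (-578*1/435)/5 = (⅕)*(-578/435) = -578/2175 ≈ -0.26575)
h(y) = 6 + y
Q(V, T) = -362*T - 31*V (Q(V, T) = (-362*T - 32*V) + V = -362*T - 31*V)
o = 2133 (o = 9*(-(6 - 243)) = 9*(-1*(-237)) = 9*237 = 2133)
(-331584 + Q(N, 537)) + o = (-331584 + (-362*537 - 31*(-578/2175))) + 2133 = (-331584 + (-194394 + 17918/2175)) + 2133 = (-331584 - 422789032/2175) + 2133 = -1143984232/2175 + 2133 = -1139344957/2175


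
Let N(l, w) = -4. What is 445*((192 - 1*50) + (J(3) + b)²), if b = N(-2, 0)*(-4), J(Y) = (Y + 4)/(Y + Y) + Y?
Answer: 8790085/36 ≈ 2.4417e+5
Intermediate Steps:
J(Y) = Y + (4 + Y)/(2*Y) (J(Y) = (4 + Y)/((2*Y)) + Y = (4 + Y)*(1/(2*Y)) + Y = (4 + Y)/(2*Y) + Y = Y + (4 + Y)/(2*Y))
b = 16 (b = -4*(-4) = 16)
445*((192 - 1*50) + (J(3) + b)²) = 445*((192 - 1*50) + ((½ + 3 + 2/3) + 16)²) = 445*((192 - 50) + ((½ + 3 + 2*(⅓)) + 16)²) = 445*(142 + ((½ + 3 + ⅔) + 16)²) = 445*(142 + (25/6 + 16)²) = 445*(142 + (121/6)²) = 445*(142 + 14641/36) = 445*(19753/36) = 8790085/36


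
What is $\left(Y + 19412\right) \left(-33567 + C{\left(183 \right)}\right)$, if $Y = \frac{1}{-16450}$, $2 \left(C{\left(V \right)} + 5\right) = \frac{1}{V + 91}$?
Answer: $- \frac{1174962290673909}{1802920} \approx -6.517 \cdot 10^{8}$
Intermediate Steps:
$C{\left(V \right)} = -5 + \frac{1}{2 \left(91 + V\right)}$ ($C{\left(V \right)} = -5 + \frac{1}{2 \left(V + 91\right)} = -5 + \frac{1}{2 \left(91 + V\right)}$)
$Y = - \frac{1}{16450} \approx -6.079 \cdot 10^{-5}$
$\left(Y + 19412\right) \left(-33567 + C{\left(183 \right)}\right) = \left(- \frac{1}{16450} + 19412\right) \left(-33567 + \frac{-909 - 1830}{2 \left(91 + 183\right)}\right) = \frac{319327399 \left(-33567 + \frac{-909 - 1830}{2 \cdot 274}\right)}{16450} = \frac{319327399 \left(-33567 + \frac{1}{2} \cdot \frac{1}{274} \left(-2739\right)\right)}{16450} = \frac{319327399 \left(-33567 - \frac{2739}{548}\right)}{16450} = \frac{319327399}{16450} \left(- \frac{18397455}{548}\right) = - \frac{1174962290673909}{1802920}$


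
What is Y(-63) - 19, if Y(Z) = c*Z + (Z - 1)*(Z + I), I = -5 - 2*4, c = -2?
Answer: 4971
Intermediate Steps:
I = -13 (I = -5 - 8 = -13)
Y(Z) = -2*Z + (-1 + Z)*(-13 + Z) (Y(Z) = -2*Z + (Z - 1)*(Z - 13) = -2*Z + (-1 + Z)*(-13 + Z))
Y(-63) - 19 = (13 + (-63)**2 - 16*(-63)) - 19 = (13 + 3969 + 1008) - 19 = 4990 - 19 = 4971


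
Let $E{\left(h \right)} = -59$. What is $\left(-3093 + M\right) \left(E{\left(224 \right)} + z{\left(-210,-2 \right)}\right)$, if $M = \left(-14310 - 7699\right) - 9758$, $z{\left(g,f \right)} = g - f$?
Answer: $9307620$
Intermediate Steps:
$M = -31767$ ($M = -22009 - 9758 = -31767$)
$\left(-3093 + M\right) \left(E{\left(224 \right)} + z{\left(-210,-2 \right)}\right) = \left(-3093 - 31767\right) \left(-59 - 208\right) = - 34860 \left(-59 + \left(-210 + 2\right)\right) = - 34860 \left(-59 - 208\right) = \left(-34860\right) \left(-267\right) = 9307620$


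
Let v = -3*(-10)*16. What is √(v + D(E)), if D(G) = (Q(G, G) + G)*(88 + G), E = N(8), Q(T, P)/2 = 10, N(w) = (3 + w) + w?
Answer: 3*√517 ≈ 68.213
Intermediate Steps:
N(w) = 3 + 2*w
Q(T, P) = 20 (Q(T, P) = 2*10 = 20)
E = 19 (E = 3 + 2*8 = 3 + 16 = 19)
v = 480 (v = 30*16 = 480)
D(G) = (20 + G)*(88 + G)
√(v + D(E)) = √(480 + (1760 + 19² + 108*19)) = √(480 + (1760 + 361 + 2052)) = √(480 + 4173) = √4653 = 3*√517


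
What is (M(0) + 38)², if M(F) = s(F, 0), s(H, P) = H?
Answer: 1444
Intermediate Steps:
M(F) = F
(M(0) + 38)² = (0 + 38)² = 38² = 1444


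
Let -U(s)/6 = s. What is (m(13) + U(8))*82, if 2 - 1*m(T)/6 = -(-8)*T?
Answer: -54120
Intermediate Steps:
U(s) = -6*s
m(T) = 12 - 48*T (m(T) = 12 - (-12)*(-4*T) = 12 - 48*T)
(m(13) + U(8))*82 = ((12 - 48*13) - 6*8)*82 = ((12 - 624) - 48)*82 = (-612 - 48)*82 = -660*82 = -54120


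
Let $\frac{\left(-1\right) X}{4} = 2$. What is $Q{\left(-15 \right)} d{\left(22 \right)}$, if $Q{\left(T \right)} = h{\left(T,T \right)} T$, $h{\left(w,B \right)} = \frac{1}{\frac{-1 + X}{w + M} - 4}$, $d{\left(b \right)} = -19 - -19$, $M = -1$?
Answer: $0$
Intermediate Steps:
$X = -8$ ($X = \left(-4\right) 2 = -8$)
$d{\left(b \right)} = 0$ ($d{\left(b \right)} = -19 + 19 = 0$)
$h{\left(w,B \right)} = \frac{1}{-4 - \frac{9}{-1 + w}}$ ($h{\left(w,B \right)} = \frac{1}{\frac{-1 - 8}{w - 1} - 4} = \frac{1}{- \frac{9}{-1 + w} - 4} = \frac{1}{-4 - \frac{9}{-1 + w}}$)
$Q{\left(T \right)} = \frac{T \left(1 - T\right)}{5 + 4 T}$ ($Q{\left(T \right)} = \frac{1 - T}{5 + 4 T} T = \frac{T \left(1 - T\right)}{5 + 4 T}$)
$Q{\left(-15 \right)} d{\left(22 \right)} = - \frac{15 \left(1 - -15\right)}{5 + 4 \left(-15\right)} 0 = - \frac{15 \left(1 + 15\right)}{5 - 60} \cdot 0 = \left(-15\right) \frac{1}{-55} \cdot 16 \cdot 0 = \left(-15\right) \left(- \frac{1}{55}\right) 16 \cdot 0 = \frac{48}{11} \cdot 0 = 0$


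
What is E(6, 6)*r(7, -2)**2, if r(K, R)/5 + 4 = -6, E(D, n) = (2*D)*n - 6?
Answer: 165000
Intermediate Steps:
E(D, n) = -6 + 2*D*n (E(D, n) = 2*D*n - 6 = -6 + 2*D*n)
r(K, R) = -50 (r(K, R) = -20 + 5*(-6) = -20 - 30 = -50)
E(6, 6)*r(7, -2)**2 = (-6 + 2*6*6)*(-50)**2 = (-6 + 72)*2500 = 66*2500 = 165000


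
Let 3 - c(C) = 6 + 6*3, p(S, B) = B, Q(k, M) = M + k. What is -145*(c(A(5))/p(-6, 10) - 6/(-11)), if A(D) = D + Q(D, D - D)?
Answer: 4959/22 ≈ 225.41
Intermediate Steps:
A(D) = 2*D (A(D) = D + ((D - D) + D) = D + (0 + D) = D + D = 2*D)
c(C) = -21 (c(C) = 3 - (6 + 6*3) = 3 - (6 + 18) = 3 - 1*24 = 3 - 24 = -21)
-145*(c(A(5))/p(-6, 10) - 6/(-11)) = -145*(-21/10 - 6/(-11)) = -145*(-21*⅒ - 6*(-1/11)) = -145*(-21/10 + 6/11) = -145*(-171/110) = 4959/22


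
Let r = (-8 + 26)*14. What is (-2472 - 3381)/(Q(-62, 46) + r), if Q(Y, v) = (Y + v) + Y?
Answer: -1951/58 ≈ -33.638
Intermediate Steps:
Q(Y, v) = v + 2*Y
r = 252 (r = 18*14 = 252)
(-2472 - 3381)/(Q(-62, 46) + r) = (-2472 - 3381)/((46 + 2*(-62)) + 252) = -5853/((46 - 124) + 252) = -5853/(-78 + 252) = -5853/174 = -5853*1/174 = -1951/58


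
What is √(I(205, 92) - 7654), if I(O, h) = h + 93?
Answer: I*√7469 ≈ 86.423*I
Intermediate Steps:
I(O, h) = 93 + h
√(I(205, 92) - 7654) = √((93 + 92) - 7654) = √(185 - 7654) = √(-7469) = I*√7469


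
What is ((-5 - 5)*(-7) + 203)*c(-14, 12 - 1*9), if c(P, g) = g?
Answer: 819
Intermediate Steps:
((-5 - 5)*(-7) + 203)*c(-14, 12 - 1*9) = ((-5 - 5)*(-7) + 203)*(12 - 1*9) = (-10*(-7) + 203)*(12 - 9) = (70 + 203)*3 = 273*3 = 819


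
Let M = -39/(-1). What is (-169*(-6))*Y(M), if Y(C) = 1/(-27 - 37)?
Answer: -507/32 ≈ -15.844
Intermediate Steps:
M = 39 (M = -39*(-1) = 39)
Y(C) = -1/64 (Y(C) = 1/(-64) = -1/64)
(-169*(-6))*Y(M) = -169*(-6)*(-1/64) = 1014*(-1/64) = -507/32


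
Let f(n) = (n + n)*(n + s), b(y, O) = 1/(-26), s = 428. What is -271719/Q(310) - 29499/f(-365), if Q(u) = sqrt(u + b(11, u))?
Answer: 9833/15330 - 271719*sqrt(209534)/8059 ≈ -15433.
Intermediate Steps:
b(y, O) = -1/26
Q(u) = sqrt(-1/26 + u) (Q(u) = sqrt(u - 1/26) = sqrt(-1/26 + u))
f(n) = 2*n*(428 + n) (f(n) = (n + n)*(n + 428) = (2*n)*(428 + n) = 2*n*(428 + n))
-271719/Q(310) - 29499/f(-365) = -271719*26/sqrt(-26 + 676*310) - 29499*(-1/(730*(428 - 365))) = -271719*26/sqrt(-26 + 209560) - 29499/(2*(-365)*63) = -271719*sqrt(209534)/8059 - 29499/(-45990) = -271719*sqrt(209534)/8059 - 29499*(-1/45990) = -271719*sqrt(209534)/8059 + 9833/15330 = 9833/15330 - 271719*sqrt(209534)/8059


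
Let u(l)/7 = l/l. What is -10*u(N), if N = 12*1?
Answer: -70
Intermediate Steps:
N = 12
u(l) = 7 (u(l) = 7*(l/l) = 7*1 = 7)
-10*u(N) = -10*7 = -70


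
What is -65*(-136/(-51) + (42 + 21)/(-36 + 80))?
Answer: -35165/132 ≈ -266.40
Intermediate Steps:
-65*(-136/(-51) + (42 + 21)/(-36 + 80)) = -65*(-136*(-1/51) + 63/44) = -65*(8/3 + 63*(1/44)) = -65*(8/3 + 63/44) = -65*541/132 = -35165/132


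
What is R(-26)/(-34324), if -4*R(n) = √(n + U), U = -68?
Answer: I*√94/137296 ≈ 7.0616e-5*I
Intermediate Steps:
R(n) = -√(-68 + n)/4 (R(n) = -√(n - 68)/4 = -√(-68 + n)/4)
R(-26)/(-34324) = -√(-68 - 26)/4/(-34324) = -I*√94/4*(-1/34324) = I*√94/137296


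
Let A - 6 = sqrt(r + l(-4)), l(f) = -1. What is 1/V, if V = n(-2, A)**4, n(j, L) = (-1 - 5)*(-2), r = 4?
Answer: 1/20736 ≈ 4.8225e-5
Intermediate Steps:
A = 6 + sqrt(3) (A = 6 + sqrt(4 - 1) = 6 + sqrt(3) ≈ 7.7320)
n(j, L) = 12 (n(j, L) = -6*(-2) = 12)
V = 20736 (V = 12**4 = 20736)
1/V = 1/20736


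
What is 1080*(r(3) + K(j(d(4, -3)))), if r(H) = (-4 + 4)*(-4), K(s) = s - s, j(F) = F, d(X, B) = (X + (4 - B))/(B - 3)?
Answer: 0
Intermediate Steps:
d(X, B) = (4 + X - B)/(-3 + B)
K(s) = 0
r(H) = 0 (r(H) = 0*(-4) = 0)
1080*(r(3) + K(j(d(4, -3)))) = 1080*(0 + 0) = 1080*0 = 0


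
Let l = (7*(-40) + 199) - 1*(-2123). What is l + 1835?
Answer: 3877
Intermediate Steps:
l = 2042 (l = (-280 + 199) + 2123 = -81 + 2123 = 2042)
l + 1835 = 2042 + 1835 = 3877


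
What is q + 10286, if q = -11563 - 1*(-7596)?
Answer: 6319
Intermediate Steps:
q = -3967 (q = -11563 + 7596 = -3967)
q + 10286 = -3967 + 10286 = 6319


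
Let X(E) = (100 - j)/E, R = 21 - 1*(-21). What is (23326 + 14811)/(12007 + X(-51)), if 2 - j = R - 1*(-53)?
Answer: 1944987/612164 ≈ 3.1772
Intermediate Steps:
R = 42 (R = 21 + 21 = 42)
j = -93 (j = 2 - (42 - 1*(-53)) = 2 - (42 + 53) = 2 - 1*95 = 2 - 95 = -93)
X(E) = 193/E (X(E) = (100 - 1*(-93))/E = (100 + 93)/E = 193/E)
(23326 + 14811)/(12007 + X(-51)) = (23326 + 14811)/(12007 + 193/(-51)) = 38137/(12007 + 193*(-1/51)) = 38137/(12007 - 193/51) = 38137/(612164/51) = 38137*(51/612164) = 1944987/612164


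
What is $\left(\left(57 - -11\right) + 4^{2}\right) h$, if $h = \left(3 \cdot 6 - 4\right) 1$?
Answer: $1176$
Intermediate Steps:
$h = 14$ ($h = \left(18 - 4\right) 1 = 14 \cdot 1 = 14$)
$\left(\left(57 - -11\right) + 4^{2}\right) h = \left(\left(57 - -11\right) + 4^{2}\right) 14 = \left(\left(57 + 11\right) + 16\right) 14 = \left(68 + 16\right) 14 = 84 \cdot 14 = 1176$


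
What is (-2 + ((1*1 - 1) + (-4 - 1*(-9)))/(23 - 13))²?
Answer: 9/4 ≈ 2.2500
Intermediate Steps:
(-2 + ((1*1 - 1) + (-4 - 1*(-9)))/(23 - 13))² = (-2 + ((1 - 1) + (-4 + 9))/10)² = (-2 + (0 + 5)*(⅒))² = (-2 + 5*(⅒))² = (-2 + ½)² = (-3/2)² = 9/4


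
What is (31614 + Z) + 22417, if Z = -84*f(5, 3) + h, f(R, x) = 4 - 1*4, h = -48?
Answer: 53983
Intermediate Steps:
f(R, x) = 0 (f(R, x) = 4 - 4 = 0)
Z = -48 (Z = -84*0 - 48 = 0 - 48 = -48)
(31614 + Z) + 22417 = (31614 - 48) + 22417 = 31566 + 22417 = 53983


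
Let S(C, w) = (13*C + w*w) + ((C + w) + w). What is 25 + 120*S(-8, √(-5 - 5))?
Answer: -14615 + 240*I*√10 ≈ -14615.0 + 758.95*I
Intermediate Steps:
S(C, w) = w² + 2*w + 14*C (S(C, w) = (13*C + w²) + (C + 2*w) = (w² + 13*C) + (C + 2*w) = w² + 2*w + 14*C)
25 + 120*S(-8, √(-5 - 5)) = 25 + 120*((√(-5 - 5))² + 2*√(-5 - 5) + 14*(-8)) = 25 + 120*((√(-10))² + 2*√(-10) - 112) = 25 + 120*((I*√10)² + 2*(I*√10) - 112) = 25 + 120*(-10 + 2*I*√10 - 112) = 25 + 120*(-122 + 2*I*√10) = 25 + (-14640 + 240*I*√10) = -14615 + 240*I*√10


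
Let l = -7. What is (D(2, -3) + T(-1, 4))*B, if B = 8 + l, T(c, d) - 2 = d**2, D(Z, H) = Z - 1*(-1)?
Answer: 21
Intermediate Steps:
D(Z, H) = 1 + Z (D(Z, H) = Z + 1 = 1 + Z)
T(c, d) = 2 + d**2
B = 1 (B = 8 - 7 = 1)
(D(2, -3) + T(-1, 4))*B = ((1 + 2) + (2 + 4**2))*1 = (3 + (2 + 16))*1 = (3 + 18)*1 = 21*1 = 21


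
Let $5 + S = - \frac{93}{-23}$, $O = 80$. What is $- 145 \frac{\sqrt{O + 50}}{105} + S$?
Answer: $- \frac{22}{23} - \frac{29 \sqrt{130}}{21} \approx -16.702$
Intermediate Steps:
$S = - \frac{22}{23}$ ($S = -5 - \frac{93}{-23} = -5 - - \frac{93}{23} = -5 + \frac{93}{23} = - \frac{22}{23} \approx -0.95652$)
$- 145 \frac{\sqrt{O + 50}}{105} + S = - 145 \frac{\sqrt{80 + 50}}{105} - \frac{22}{23} = - 145 \sqrt{130} \cdot \frac{1}{105} - \frac{22}{23} = - 145 \frac{\sqrt{130}}{105} - \frac{22}{23} = - \frac{29 \sqrt{130}}{21} - \frac{22}{23} = - \frac{22}{23} - \frac{29 \sqrt{130}}{21}$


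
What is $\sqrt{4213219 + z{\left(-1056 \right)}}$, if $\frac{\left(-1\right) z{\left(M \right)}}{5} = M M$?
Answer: $i \sqrt{1362461} \approx 1167.2 i$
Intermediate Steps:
$z{\left(M \right)} = - 5 M^{2}$ ($z{\left(M \right)} = - 5 M M = - 5 M^{2}$)
$\sqrt{4213219 + z{\left(-1056 \right)}} = \sqrt{4213219 - 5 \left(-1056\right)^{2}} = \sqrt{4213219 - 5575680} = \sqrt{-1362461} = i \sqrt{1362461}$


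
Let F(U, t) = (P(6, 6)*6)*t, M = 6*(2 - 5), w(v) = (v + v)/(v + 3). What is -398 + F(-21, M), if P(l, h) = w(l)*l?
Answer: -1262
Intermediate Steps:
w(v) = 2*v/(3 + v) (w(v) = (2*v)/(3 + v) = 2*v/(3 + v))
M = -18 (M = 6*(-3) = -18)
P(l, h) = 2*l²/(3 + l) (P(l, h) = (2*l/(3 + l))*l = 2*l²/(3 + l))
F(U, t) = 48*t (F(U, t) = ((2*6²/(3 + 6))*6)*t = ((2*36/9)*6)*t = ((2*36*(⅑))*6)*t = (8*6)*t = 48*t)
-398 + F(-21, M) = -398 + 48*(-18) = -398 - 864 = -1262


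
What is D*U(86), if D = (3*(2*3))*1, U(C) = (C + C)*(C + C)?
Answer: 532512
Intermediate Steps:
U(C) = 4*C² (U(C) = (2*C)*(2*C) = 4*C²)
D = 18 (D = (3*6)*1 = 18*1 = 18)
D*U(86) = 18*(4*86²) = 18*(4*7396) = 18*29584 = 532512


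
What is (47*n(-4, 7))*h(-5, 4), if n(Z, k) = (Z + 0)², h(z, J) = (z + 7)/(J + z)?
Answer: -1504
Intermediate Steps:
h(z, J) = (7 + z)/(J + z)
n(Z, k) = Z²
(47*n(-4, 7))*h(-5, 4) = (47*(-4)²)*((7 - 5)/(4 - 5)) = (47*16)*(2/(-1)) = 752*(-1*2) = 752*(-2) = -1504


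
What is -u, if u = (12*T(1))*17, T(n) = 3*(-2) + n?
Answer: 1020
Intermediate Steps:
T(n) = -6 + n
u = -1020 (u = (12*(-6 + 1))*17 = (12*(-5))*17 = -60*17 = -1020)
-u = -1*(-1020) = 1020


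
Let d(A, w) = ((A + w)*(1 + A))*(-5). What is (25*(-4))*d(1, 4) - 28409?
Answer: -23409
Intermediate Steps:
d(A, w) = -5*(1 + A)*(A + w) (d(A, w) = ((1 + A)*(A + w))*(-5) = -5*(1 + A)*(A + w))
(25*(-4))*d(1, 4) - 28409 = (25*(-4))*(-5*1 - 5*4 - 5*1² - 5*1*4) - 28409 = -100*(-5 - 20 - 5*1 - 20) - 28409 = -100*(-5 - 20 - 5 - 20) - 28409 = -100*(-50) - 28409 = 5000 - 28409 = -23409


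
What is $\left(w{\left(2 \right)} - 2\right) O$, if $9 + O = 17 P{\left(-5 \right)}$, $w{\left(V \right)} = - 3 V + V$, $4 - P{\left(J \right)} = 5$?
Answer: $156$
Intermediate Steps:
$P{\left(J \right)} = -1$ ($P{\left(J \right)} = 4 - 5 = -1$)
$w{\left(V \right)} = - 2 V$
$O = -26$ ($O = -9 + 17 \left(-1\right) = -9 - 17 = -26$)
$\left(w{\left(2 \right)} - 2\right) O = \left(\left(-2\right) 2 - 2\right) \left(-26\right) = \left(-4 - 2\right) \left(-26\right) = \left(-6\right) \left(-26\right) = 156$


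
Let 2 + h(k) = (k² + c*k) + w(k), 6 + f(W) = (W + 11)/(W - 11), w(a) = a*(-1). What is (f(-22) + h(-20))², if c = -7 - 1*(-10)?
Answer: 1117249/9 ≈ 1.2414e+5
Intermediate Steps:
w(a) = -a
f(W) = -6 + (11 + W)/(-11 + W) (f(W) = -6 + (W + 11)/(W - 11) = -6 + (11 + W)/(-11 + W))
c = 3 (c = -7 + 10 = 3)
h(k) = -2 + k² + 2*k (h(k) = -2 + ((k² + 3*k) - k) = -2 + (k² + 2*k) = -2 + k² + 2*k)
(f(-22) + h(-20))² = ((77 - 5*(-22))/(-11 - 22) + (-2 + (-20)² + 2*(-20)))² = ((77 + 110)/(-33) + (-2 + 400 - 40))² = (-1/33*187 + 358)² = (-17/3 + 358)² = (1057/3)² = 1117249/9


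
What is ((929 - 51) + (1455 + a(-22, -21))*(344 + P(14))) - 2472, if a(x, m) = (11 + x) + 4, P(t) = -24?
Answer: 461766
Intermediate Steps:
a(x, m) = 15 + x
((929 - 51) + (1455 + a(-22, -21))*(344 + P(14))) - 2472 = ((929 - 51) + (1455 + (15 - 22))*(344 - 24)) - 2472 = (878 + (1455 - 7)*320) - 2472 = (878 + 1448*320) - 2472 = (878 + 463360) - 2472 = 464238 - 2472 = 461766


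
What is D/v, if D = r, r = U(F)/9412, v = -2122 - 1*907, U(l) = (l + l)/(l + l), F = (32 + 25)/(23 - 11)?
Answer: -1/28508948 ≈ -3.5077e-8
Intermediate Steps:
F = 19/4 (F = 57/12 = 57*(1/12) = 19/4 ≈ 4.7500)
U(l) = 1 (U(l) = (2*l)/((2*l)) = (2*l)*(1/(2*l)) = 1)
v = -3029 (v = -2122 - 907 = -3029)
r = 1/9412 ≈ 0.00010625
D = 1/9412 ≈ 0.00010625
D/v = (1/9412)/(-3029) = (1/9412)*(-1/3029) = -1/28508948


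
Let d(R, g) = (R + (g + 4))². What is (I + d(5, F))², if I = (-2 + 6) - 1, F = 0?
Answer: 7056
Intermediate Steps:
I = 3 (I = 4 - 1 = 3)
d(R, g) = (4 + R + g)² (d(R, g) = (R + (4 + g))² = (4 + R + g)²)
(I + d(5, F))² = (3 + (4 + 5 + 0)²)² = (3 + 9²)² = (3 + 81)² = 84² = 7056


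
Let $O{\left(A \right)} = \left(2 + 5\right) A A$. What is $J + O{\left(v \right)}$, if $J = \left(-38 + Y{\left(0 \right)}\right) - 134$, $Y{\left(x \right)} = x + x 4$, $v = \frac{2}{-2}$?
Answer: $-165$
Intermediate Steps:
$v = -1$ ($v = 2 \left(- \frac{1}{2}\right) = -1$)
$O{\left(A \right)} = 7 A^{2}$ ($O{\left(A \right)} = 7 A A = 7 A^{2}$)
$Y{\left(x \right)} = 5 x$ ($Y{\left(x \right)} = x + 4 x = 5 x$)
$J = -172$ ($J = \left(-38 + 5 \cdot 0\right) - 134 = \left(-38 + 0\right) - 134 = -38 - 134 = -172$)
$J + O{\left(v \right)} = -172 + 7 \left(-1\right)^{2} = -172 + 7 \cdot 1 = -172 + 7 = -165$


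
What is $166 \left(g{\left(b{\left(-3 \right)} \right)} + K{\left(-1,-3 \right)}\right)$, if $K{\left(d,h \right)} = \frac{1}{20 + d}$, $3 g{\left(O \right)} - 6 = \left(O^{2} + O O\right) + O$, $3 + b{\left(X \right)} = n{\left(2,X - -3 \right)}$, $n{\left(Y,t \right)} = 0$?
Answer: $\frac{22244}{19} \approx 1170.7$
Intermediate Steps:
$b{\left(X \right)} = -3$ ($b{\left(X \right)} = -3 + 0 = -3$)
$g{\left(O \right)} = 2 + \frac{O}{3} + \frac{2 O^{2}}{3}$ ($g{\left(O \right)} = 2 + \frac{\left(O^{2} + O O\right) + O}{3} = 2 + \frac{\left(O^{2} + O^{2}\right) + O}{3} = 2 + \frac{2 O^{2} + O}{3} = 2 + \frac{O + 2 O^{2}}{3} = 2 + \left(\frac{O}{3} + \frac{2 O^{2}}{3}\right) = 2 + \frac{O}{3} + \frac{2 O^{2}}{3}$)
$166 \left(g{\left(b{\left(-3 \right)} \right)} + K{\left(-1,-3 \right)}\right) = 166 \left(\left(2 + \frac{1}{3} \left(-3\right) + \frac{2 \left(-3\right)^{2}}{3}\right) + \frac{1}{20 - 1}\right) = 166 \left(\left(2 - 1 + \frac{2}{3} \cdot 9\right) + \frac{1}{19}\right) = 166 \left(\left(2 - 1 + 6\right) + \frac{1}{19}\right) = 166 \left(7 + \frac{1}{19}\right) = 166 \cdot \frac{134}{19} = \frac{22244}{19}$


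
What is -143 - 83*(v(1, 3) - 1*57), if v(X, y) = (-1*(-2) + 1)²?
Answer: 3841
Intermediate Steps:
v(X, y) = 9 (v(X, y) = (2 + 1)² = 3² = 9)
-143 - 83*(v(1, 3) - 1*57) = -143 - 83*(9 - 1*57) = -143 - 83*(9 - 57) = -143 - 83*(-48) = -143 + 3984 = 3841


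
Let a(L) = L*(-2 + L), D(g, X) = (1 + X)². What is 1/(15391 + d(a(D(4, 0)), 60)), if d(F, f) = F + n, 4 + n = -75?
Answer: 1/15311 ≈ 6.5312e-5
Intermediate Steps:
n = -79 (n = -4 - 75 = -79)
d(F, f) = -79 + F (d(F, f) = F - 79 = -79 + F)
1/(15391 + d(a(D(4, 0)), 60)) = 1/(15391 + (-79 + (1 + 0)²*(-2 + (1 + 0)²))) = 1/(15391 + (-79 + 1²*(-2 + 1²))) = 1/(15391 + (-79 + 1*(-2 + 1))) = 1/(15391 + (-79 + 1*(-1))) = 1/(15391 + (-79 - 1)) = 1/(15391 - 80) = 1/15311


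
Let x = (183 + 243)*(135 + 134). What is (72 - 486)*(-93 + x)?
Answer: -47403414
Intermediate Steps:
x = 114594 (x = 426*269 = 114594)
(72 - 486)*(-93 + x) = (72 - 486)*(-93 + 114594) = -414*114501 = -47403414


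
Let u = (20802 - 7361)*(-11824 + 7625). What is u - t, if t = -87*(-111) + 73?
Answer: -56448489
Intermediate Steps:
u = -56438759 (u = 13441*(-4199) = -56438759)
t = 9730 (t = 9657 + 73 = 9730)
u - t = -56438759 - 1*9730 = -56438759 - 9730 = -56448489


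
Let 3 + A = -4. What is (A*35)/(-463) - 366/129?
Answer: -45951/19909 ≈ -2.3081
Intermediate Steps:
A = -7 (A = -3 - 4 = -7)
(A*35)/(-463) - 366/129 = -7*35/(-463) - 366/129 = -245*(-1/463) - 366*1/129 = 245/463 - 122/43 = -45951/19909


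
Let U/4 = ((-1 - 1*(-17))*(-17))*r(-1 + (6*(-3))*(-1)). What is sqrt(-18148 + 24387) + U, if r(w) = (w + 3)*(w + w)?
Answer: -739840 + sqrt(6239) ≈ -7.3976e+5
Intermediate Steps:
r(w) = 2*w*(3 + w) (r(w) = (3 + w)*(2*w) = 2*w*(3 + w))
U = -739840 (U = 4*(((-1 - 1*(-17))*(-17))*(2*(-1 + (6*(-3))*(-1))*(3 + (-1 + (6*(-3))*(-1))))) = 4*(((-1 + 17)*(-17))*(2*(-1 - 18*(-1))*(3 + (-1 - 18*(-1))))) = 4*((16*(-17))*(2*(-1 + 18)*(3 + (-1 + 18)))) = 4*(-544*17*(3 + 17)) = 4*(-544*17*20) = 4*(-272*680) = 4*(-184960) = -739840)
sqrt(-18148 + 24387) + U = sqrt(-18148 + 24387) - 739840 = sqrt(6239) - 739840 = -739840 + sqrt(6239)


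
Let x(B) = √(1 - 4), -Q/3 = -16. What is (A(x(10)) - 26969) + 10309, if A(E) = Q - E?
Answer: -16612 - I*√3 ≈ -16612.0 - 1.732*I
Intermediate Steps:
Q = 48 (Q = -3*(-16) = 48)
x(B) = I*√3 (x(B) = √(-3) = I*√3)
A(E) = 48 - E
(A(x(10)) - 26969) + 10309 = ((48 - I*√3) - 26969) + 10309 = (-26921 - I*√3) + 10309 = -16612 - I*√3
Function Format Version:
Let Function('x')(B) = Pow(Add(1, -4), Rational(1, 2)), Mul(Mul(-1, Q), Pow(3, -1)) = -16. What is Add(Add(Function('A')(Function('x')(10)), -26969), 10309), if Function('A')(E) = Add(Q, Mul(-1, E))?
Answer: Add(-16612, Mul(-1, I, Pow(3, Rational(1, 2)))) ≈ Add(-16612., Mul(-1.7320, I))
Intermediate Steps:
Q = 48 (Q = Mul(-3, -16) = 48)
Function('x')(B) = Mul(I, Pow(3, Rational(1, 2))) (Function('x')(B) = Pow(-3, Rational(1, 2)) = Mul(I, Pow(3, Rational(1, 2))))
Function('A')(E) = Add(48, Mul(-1, E))
Add(Add(Function('A')(Function('x')(10)), -26969), 10309) = Add(Add(Add(48, Mul(-1, Mul(I, Pow(3, Rational(1, 2))))), -26969), 10309) = Add(Add(Add(48, Mul(-1, I, Pow(3, Rational(1, 2)))), -26969), 10309) = Add(Add(-26921, Mul(-1, I, Pow(3, Rational(1, 2)))), 10309) = Add(-16612, Mul(-1, I, Pow(3, Rational(1, 2))))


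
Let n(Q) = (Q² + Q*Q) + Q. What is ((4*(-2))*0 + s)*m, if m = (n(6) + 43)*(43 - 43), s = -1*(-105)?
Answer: 0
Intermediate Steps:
n(Q) = Q + 2*Q² (n(Q) = (Q² + Q²) + Q = 2*Q² + Q = Q + 2*Q²)
s = 105
m = 0 (m = (6*(1 + 2*6) + 43)*(43 - 43) = (6*(1 + 12) + 43)*0 = (6*13 + 43)*0 = (78 + 43)*0 = 121*0 = 0)
((4*(-2))*0 + s)*m = ((4*(-2))*0 + 105)*0 = (-8*0 + 105)*0 = (0 + 105)*0 = 105*0 = 0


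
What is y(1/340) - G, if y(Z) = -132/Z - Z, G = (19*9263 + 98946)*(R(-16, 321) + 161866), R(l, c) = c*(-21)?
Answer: -14501196436701/340 ≈ -4.2651e+10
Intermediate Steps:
R(l, c) = -21*c
G = 42650532875 (G = (19*9263 + 98946)*(-21*321 + 161866) = (175997 + 98946)*(-6741 + 161866) = 274943*155125 = 42650532875)
y(Z) = -Z - 132/Z
y(1/340) - G = (-1/340 - 132/(1/340)) - 1*42650532875 = (-1*1/340 - 132/1/340) - 42650532875 = (-1/340 - 132*340) - 42650532875 = (-1/340 - 44880) - 42650532875 = -15259201/340 - 42650532875 = -14501196436701/340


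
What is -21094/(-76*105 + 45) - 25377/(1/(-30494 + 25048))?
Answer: 1096641952864/7935 ≈ 1.3820e+8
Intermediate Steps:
-21094/(-76*105 + 45) - 25377/(1/(-30494 + 25048)) = -21094/(-7980 + 45) - 25377/(1/(-5446)) = -21094/(-7935) - 25377/(-1/5446) = -21094*(-1/7935) - 25377*(-5446) = 21094/7935 + 138203142 = 1096641952864/7935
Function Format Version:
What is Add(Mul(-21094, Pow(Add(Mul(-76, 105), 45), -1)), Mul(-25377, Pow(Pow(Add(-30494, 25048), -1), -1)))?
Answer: Rational(1096641952864, 7935) ≈ 1.3820e+8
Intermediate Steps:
Add(Mul(-21094, Pow(Add(Mul(-76, 105), 45), -1)), Mul(-25377, Pow(Pow(Add(-30494, 25048), -1), -1))) = Add(Mul(-21094, Pow(Add(-7980, 45), -1)), Mul(-25377, Pow(Pow(-5446, -1), -1))) = Add(Mul(-21094, Pow(-7935, -1)), Mul(-25377, Pow(Rational(-1, 5446), -1))) = Add(Mul(-21094, Rational(-1, 7935)), Mul(-25377, -5446)) = Add(Rational(21094, 7935), 138203142) = Rational(1096641952864, 7935)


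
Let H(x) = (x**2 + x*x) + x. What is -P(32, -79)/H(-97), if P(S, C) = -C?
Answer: -79/18721 ≈ -0.0042199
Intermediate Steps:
H(x) = x + 2*x**2 (H(x) = (x**2 + x**2) + x = 2*x**2 + x = x + 2*x**2)
-P(32, -79)/H(-97) = -(-1*(-79))/((-97*(1 + 2*(-97)))) = -79/((-97*(1 - 194))) = -79/((-97*(-193))) = -79/18721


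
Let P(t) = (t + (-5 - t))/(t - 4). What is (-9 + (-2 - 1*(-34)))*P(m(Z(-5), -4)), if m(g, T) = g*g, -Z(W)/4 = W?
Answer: -115/396 ≈ -0.29040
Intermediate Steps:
Z(W) = -4*W
m(g, T) = g**2
P(t) = -5/(-4 + t)
(-9 + (-2 - 1*(-34)))*P(m(Z(-5), -4)) = (-9 + (-2 - 1*(-34)))*(-5/(-4 + (-4*(-5))**2)) = (-9 + (-2 + 34))*(-5/(-4 + 20**2)) = (-9 + 32)*(-5/(-4 + 400)) = 23*(-5/396) = -115/396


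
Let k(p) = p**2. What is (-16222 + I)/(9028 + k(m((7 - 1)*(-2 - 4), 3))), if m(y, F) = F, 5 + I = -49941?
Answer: -66168/9037 ≈ -7.3219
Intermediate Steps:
I = -49946 (I = -5 - 49941 = -49946)
(-16222 + I)/(9028 + k(m((7 - 1)*(-2 - 4), 3))) = (-16222 - 49946)/(9028 + 3**2) = -66168/(9028 + 9) = -66168/9037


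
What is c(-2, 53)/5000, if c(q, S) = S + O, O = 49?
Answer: 51/2500 ≈ 0.020400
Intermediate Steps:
c(q, S) = 49 + S (c(q, S) = S + 49 = 49 + S)
c(-2, 53)/5000 = (49 + 53)/5000 = 102*(1/5000) = 51/2500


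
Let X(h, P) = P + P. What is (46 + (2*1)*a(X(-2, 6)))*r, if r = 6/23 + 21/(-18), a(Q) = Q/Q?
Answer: -1000/23 ≈ -43.478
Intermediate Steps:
X(h, P) = 2*P
a(Q) = 1
r = -125/138 (r = 6*(1/23) + 21*(-1/18) = 6/23 - 7/6 = -125/138 ≈ -0.90580)
(46 + (2*1)*a(X(-2, 6)))*r = (46 + (2*1)*1)*(-125/138) = (46 + 2*1)*(-125/138) = (46 + 2)*(-125/138) = 48*(-125/138) = -1000/23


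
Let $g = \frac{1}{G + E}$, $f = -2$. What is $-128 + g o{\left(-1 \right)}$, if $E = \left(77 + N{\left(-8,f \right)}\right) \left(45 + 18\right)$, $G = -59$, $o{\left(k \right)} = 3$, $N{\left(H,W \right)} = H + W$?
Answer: $- \frac{532733}{4162} \approx -128.0$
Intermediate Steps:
$E = 4221$ ($E = \left(77 - 10\right) \left(45 + 18\right) = \left(77 - 10\right) 63 = 67 \cdot 63 = 4221$)
$g = \frac{1}{4162}$ ($g = \frac{1}{-59 + 4221} = \frac{1}{4162} \approx 0.00024027$)
$-128 + g o{\left(-1 \right)} = -128 + \frac{1}{4162} \cdot 3 = -128 + \frac{3}{4162} = - \frac{532733}{4162}$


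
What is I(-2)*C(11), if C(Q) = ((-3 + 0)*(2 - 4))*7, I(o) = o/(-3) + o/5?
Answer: 56/5 ≈ 11.200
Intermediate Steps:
I(o) = -2*o/15 (I(o) = o*(-⅓) + o*(⅕) = -o/3 + o/5 = -2*o/15)
C(Q) = 42 (C(Q) = -3*(-2)*7 = 6*7 = 42)
I(-2)*C(11) = -2/15*(-2)*42 = (4/15)*42 = 56/5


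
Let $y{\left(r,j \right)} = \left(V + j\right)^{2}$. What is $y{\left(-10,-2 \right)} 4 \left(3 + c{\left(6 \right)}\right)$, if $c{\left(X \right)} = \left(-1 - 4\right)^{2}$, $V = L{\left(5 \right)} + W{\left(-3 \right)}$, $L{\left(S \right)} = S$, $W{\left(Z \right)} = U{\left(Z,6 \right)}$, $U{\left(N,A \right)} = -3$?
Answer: $0$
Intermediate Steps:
$W{\left(Z \right)} = -3$
$V = 2$ ($V = 5 - 3 = 2$)
$c{\left(X \right)} = 25$ ($c{\left(X \right)} = \left(-5\right)^{2} = 25$)
$y{\left(r,j \right)} = \left(2 + j\right)^{2}$
$y{\left(-10,-2 \right)} 4 \left(3 + c{\left(6 \right)}\right) = \left(2 - 2\right)^{2} \cdot 4 \left(3 + 25\right) = 0^{2} \cdot 4 \cdot 28 = 0 \cdot 112 = 0$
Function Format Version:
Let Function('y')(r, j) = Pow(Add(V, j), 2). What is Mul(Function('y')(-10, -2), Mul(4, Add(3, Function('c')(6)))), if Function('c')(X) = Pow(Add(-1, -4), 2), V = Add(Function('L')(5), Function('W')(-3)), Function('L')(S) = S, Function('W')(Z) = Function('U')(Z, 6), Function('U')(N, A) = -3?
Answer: 0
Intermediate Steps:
Function('W')(Z) = -3
V = 2 (V = Add(5, -3) = 2)
Function('c')(X) = 25 (Function('c')(X) = Pow(-5, 2) = 25)
Function('y')(r, j) = Pow(Add(2, j), 2)
Mul(Function('y')(-10, -2), Mul(4, Add(3, Function('c')(6)))) = Mul(Pow(Add(2, -2), 2), Mul(4, Add(3, 25))) = Mul(Pow(0, 2), Mul(4, 28)) = Mul(0, 112) = 0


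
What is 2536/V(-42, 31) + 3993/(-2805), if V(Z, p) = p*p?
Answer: 99279/81685 ≈ 1.2154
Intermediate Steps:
V(Z, p) = p²
2536/V(-42, 31) + 3993/(-2805) = 2536/(31²) + 3993/(-2805) = 2536/961 + 3993*(-1/2805) = 2536*(1/961) - 121/85 = 2536/961 - 121/85 = 99279/81685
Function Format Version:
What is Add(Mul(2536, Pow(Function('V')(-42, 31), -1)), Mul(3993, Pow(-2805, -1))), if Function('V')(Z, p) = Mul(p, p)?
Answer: Rational(99279, 81685) ≈ 1.2154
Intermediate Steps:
Function('V')(Z, p) = Pow(p, 2)
Add(Mul(2536, Pow(Function('V')(-42, 31), -1)), Mul(3993, Pow(-2805, -1))) = Add(Mul(2536, Pow(Pow(31, 2), -1)), Mul(3993, Pow(-2805, -1))) = Add(Mul(2536, Pow(961, -1)), Mul(3993, Rational(-1, 2805))) = Add(Mul(2536, Rational(1, 961)), Rational(-121, 85)) = Add(Rational(2536, 961), Rational(-121, 85)) = Rational(99279, 81685)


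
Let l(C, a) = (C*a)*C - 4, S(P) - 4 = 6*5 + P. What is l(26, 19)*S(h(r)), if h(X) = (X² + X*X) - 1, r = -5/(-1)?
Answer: 1065720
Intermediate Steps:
r = 5 (r = -5*(-1) = 5)
h(X) = -1 + 2*X² (h(X) = (X² + X²) - 1 = 2*X² - 1 = -1 + 2*X²)
S(P) = 34 + P (S(P) = 4 + (6*5 + P) = 4 + (30 + P) = 34 + P)
l(C, a) = -4 + a*C² (l(C, a) = a*C² - 4 = -4 + a*C²)
l(26, 19)*S(h(r)) = (-4 + 19*26²)*(34 + (-1 + 2*5²)) = (-4 + 19*676)*(34 + (-1 + 2*25)) = (-4 + 12844)*(34 + (-1 + 50)) = 12840*(34 + 49) = 12840*83 = 1065720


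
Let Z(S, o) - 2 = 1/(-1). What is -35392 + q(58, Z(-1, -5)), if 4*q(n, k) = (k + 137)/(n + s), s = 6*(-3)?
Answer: -2831291/80 ≈ -35391.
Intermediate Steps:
Z(S, o) = 1 (Z(S, o) = 2 + 1/(-1) = 2 - 1 = 1)
s = -18
q(n, k) = (137 + k)/(4*(-18 + n)) (q(n, k) = ((k + 137)/(n - 18))/4 = ((137 + k)/(-18 + n))/4 = (137 + k)/(4*(-18 + n)))
-35392 + q(58, Z(-1, -5)) = -35392 + (137 + 1)/(4*(-18 + 58)) = -35392 + (¼)*138/40 = -35392 + (¼)*(1/40)*138 = -35392 + 69/80 = -2831291/80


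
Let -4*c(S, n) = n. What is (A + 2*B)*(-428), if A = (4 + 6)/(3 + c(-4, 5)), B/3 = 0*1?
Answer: -17120/7 ≈ -2445.7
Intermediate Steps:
c(S, n) = -n/4
B = 0 (B = 3*(0*1) = 3*0 = 0)
A = 40/7 (A = (4 + 6)/(3 - 1/4*5) = 10/(3 - 5/4) = 10/(7/4) = 10*(4/7) = 40/7 ≈ 5.7143)
(A + 2*B)*(-428) = (40/7 + 2*0)*(-428) = (40/7 + 0)*(-428) = (40/7)*(-428) = -17120/7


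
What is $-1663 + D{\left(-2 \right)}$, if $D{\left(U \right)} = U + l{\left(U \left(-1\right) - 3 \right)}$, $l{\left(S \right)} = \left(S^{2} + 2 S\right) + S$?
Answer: $-1667$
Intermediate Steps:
$l{\left(S \right)} = S^{2} + 3 S$
$D{\left(U \right)} = U - U \left(-3 - U\right)$ ($D{\left(U \right)} = U + \left(U \left(-1\right) - 3\right) \left(3 + \left(U \left(-1\right) - 3\right)\right) = U + \left(- U - 3\right) \left(3 - \left(3 + U\right)\right) = U + \left(-3 - U\right) \left(3 - \left(3 + U\right)\right) = U + \left(-3 - U\right) \left(- U\right) = U - U \left(-3 - U\right)$)
$-1663 + D{\left(-2 \right)} = -1663 - 2 \left(4 - 2\right) = -1663 - 4 = -1667$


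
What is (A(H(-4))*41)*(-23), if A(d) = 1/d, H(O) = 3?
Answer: -943/3 ≈ -314.33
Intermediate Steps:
(A(H(-4))*41)*(-23) = (41/3)*(-23) = -943/3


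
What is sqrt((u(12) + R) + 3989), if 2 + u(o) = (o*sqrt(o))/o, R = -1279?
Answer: sqrt(2708 + 2*sqrt(3)) ≈ 52.072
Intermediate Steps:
u(o) = -2 + sqrt(o) (u(o) = -2 + (o*sqrt(o))/o = -2 + o**(3/2)/o = -2 + sqrt(o))
sqrt((u(12) + R) + 3989) = sqrt(((-2 + sqrt(12)) - 1279) + 3989) = sqrt(((-2 + 2*sqrt(3)) - 1279) + 3989) = sqrt((-1281 + 2*sqrt(3)) + 3989) = sqrt(2708 + 2*sqrt(3))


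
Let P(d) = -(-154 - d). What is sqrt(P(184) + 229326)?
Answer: 4*sqrt(14354) ≈ 479.23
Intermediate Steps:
P(d) = 154 + d
sqrt(P(184) + 229326) = sqrt((154 + 184) + 229326) = sqrt(338 + 229326) = sqrt(229664) = 4*sqrt(14354)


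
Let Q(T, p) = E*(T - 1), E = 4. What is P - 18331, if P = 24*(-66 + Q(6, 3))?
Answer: -19435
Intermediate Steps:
Q(T, p) = -4 + 4*T (Q(T, p) = 4*(T - 1) = 4*(-1 + T) = -4 + 4*T)
P = -1104 (P = 24*(-66 + (-4 + 4*6)) = 24*(-66 + (-4 + 24)) = 24*(-66 + 20) = 24*(-46) = -1104)
P - 18331 = -1104 - 18331 = -19435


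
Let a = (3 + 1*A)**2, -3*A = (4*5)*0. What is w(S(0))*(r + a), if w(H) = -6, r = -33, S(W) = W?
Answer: 144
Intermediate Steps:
A = 0 (A = -4*5*0/3 = -20*0/3 = -1/3*0 = 0)
a = 9 (a = (3 + 1*0)**2 = (3 + 0)**2 = 3**2 = 9)
w(S(0))*(r + a) = -6*(-33 + 9) = -6*(-24) = 144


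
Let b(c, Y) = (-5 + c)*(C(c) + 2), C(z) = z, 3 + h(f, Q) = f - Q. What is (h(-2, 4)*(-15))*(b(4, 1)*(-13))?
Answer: 10530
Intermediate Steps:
h(f, Q) = -3 + f - Q (h(f, Q) = -3 + (f - Q) = -3 + f - Q)
b(c, Y) = (-5 + c)*(2 + c) (b(c, Y) = (-5 + c)*(c + 2) = (-5 + c)*(2 + c))
(h(-2, 4)*(-15))*(b(4, 1)*(-13)) = ((-3 - 2 - 1*4)*(-15))*((-10 + 4² - 3*4)*(-13)) = ((-3 - 2 - 4)*(-15))*((-10 + 16 - 12)*(-13)) = (-9*(-15))*(-6*(-13)) = 135*78 = 10530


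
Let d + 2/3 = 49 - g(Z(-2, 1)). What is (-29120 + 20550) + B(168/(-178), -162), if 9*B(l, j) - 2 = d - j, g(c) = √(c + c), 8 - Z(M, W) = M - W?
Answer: -230753/27 - √22/9 ≈ -8546.9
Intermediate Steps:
Z(M, W) = 8 + W - M (Z(M, W) = 8 - (M - W) = 8 + (W - M) = 8 + W - M)
g(c) = √2*√c (g(c) = √(2*c) = √2*√c)
d = 145/3 - √22 (d = -⅔ + (49 - √2*√(8 + 1 - 1*(-2))) = -⅔ + (49 - √2*√(8 + 1 + 2)) = -⅔ + (49 - √2*√11) = -⅔ + (49 - √22) = 145/3 - √22 ≈ 43.643)
B(l, j) = 151/27 - j/9 - √22/9 (B(l, j) = 2/9 + ((145/3 - √22) - j)/9 = 2/9 + (145/3 - j - √22)/9 = 2/9 + (145/27 - j/9 - √22/9) = 151/27 - j/9 - √22/9)
(-29120 + 20550) + B(168/(-178), -162) = (-29120 + 20550) + (151/27 - ⅑*(-162) - √22/9) = -8570 + (151/27 + 18 - √22/9) = -8570 + (637/27 - √22/9) = -230753/27 - √22/9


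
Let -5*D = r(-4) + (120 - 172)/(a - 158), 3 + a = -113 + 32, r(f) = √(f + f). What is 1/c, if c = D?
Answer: -7865/58902 + 73205*I*√2/58902 ≈ -0.13353 + 1.7576*I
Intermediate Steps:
r(f) = √2*√f (r(f) = √(2*f) = √2*√f)
a = -84 (a = -3 + (-113 + 32) = -3 - 81 = -84)
D = -26/605 - 2*I*√2/5 (D = -(√2*√(-4) + (120 - 172)/(-84 - 158))/5 = -(√2*(2*I) - 52/(-242))/5 = -(2*I*√2 - 52*(-1/242))/5 = -(2*I*√2 + 26/121)/5 = -(26/121 + 2*I*√2)/5 = -26/605 - 2*I*√2/5 ≈ -0.042975 - 0.56569*I)
c = -26/605 - 2*I*√2/5 ≈ -0.042975 - 0.56569*I
1/c = 1/(-26/605 - 2*I*√2/5)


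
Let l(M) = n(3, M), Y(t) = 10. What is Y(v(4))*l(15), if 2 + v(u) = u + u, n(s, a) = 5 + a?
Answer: 200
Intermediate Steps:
v(u) = -2 + 2*u (v(u) = -2 + (u + u) = -2 + 2*u)
l(M) = 5 + M
Y(v(4))*l(15) = 10*(5 + 15) = 10*20 = 200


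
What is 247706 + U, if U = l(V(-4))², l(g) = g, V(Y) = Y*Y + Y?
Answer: 247850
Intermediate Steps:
V(Y) = Y + Y² (V(Y) = Y² + Y = Y + Y²)
U = 144 (U = (-4*(1 - 4))² = (-4*(-3))² = 12² = 144)
247706 + U = 247706 + 144 = 247850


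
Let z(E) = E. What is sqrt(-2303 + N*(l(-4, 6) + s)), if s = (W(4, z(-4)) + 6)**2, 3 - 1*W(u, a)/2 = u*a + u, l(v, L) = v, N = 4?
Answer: sqrt(2865) ≈ 53.526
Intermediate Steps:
W(u, a) = 6 - 2*u - 2*a*u (W(u, a) = 6 - 2*(u*a + u) = 6 - 2*(a*u + u) = 6 - 2*(u + a*u) = 6 + (-2*u - 2*a*u) = 6 - 2*u - 2*a*u)
s = 1296 (s = ((6 - 2*4 - 2*(-4)*4) + 6)**2 = ((6 - 8 + 32) + 6)**2 = (30 + 6)**2 = 36**2 = 1296)
sqrt(-2303 + N*(l(-4, 6) + s)) = sqrt(-2303 + 4*(-4 + 1296)) = sqrt(-2303 + 4*1292) = sqrt(-2303 + 5168) = sqrt(2865)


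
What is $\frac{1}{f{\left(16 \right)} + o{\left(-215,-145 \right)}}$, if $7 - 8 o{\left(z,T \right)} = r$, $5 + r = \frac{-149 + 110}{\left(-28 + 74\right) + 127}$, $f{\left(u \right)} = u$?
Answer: $\frac{1384}{24259} \approx 0.057051$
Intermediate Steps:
$r = - \frac{904}{173}$ ($r = -5 + \frac{-149 + 110}{\left(-28 + 74\right) + 127} = -5 - \frac{39}{46 + 127} = -5 - \frac{39}{173} = - \frac{904}{173} \approx -5.2254$)
$o{\left(z,T \right)} = \frac{2115}{1384}$ ($o{\left(z,T \right)} = \frac{7}{8} - - \frac{113}{173} = \frac{7}{8} + \frac{113}{173} = \frac{2115}{1384}$)
$\frac{1}{f{\left(16 \right)} + o{\left(-215,-145 \right)}} = \frac{1}{16 + \frac{2115}{1384}} = \frac{1}{\frac{24259}{1384}} = \frac{1384}{24259}$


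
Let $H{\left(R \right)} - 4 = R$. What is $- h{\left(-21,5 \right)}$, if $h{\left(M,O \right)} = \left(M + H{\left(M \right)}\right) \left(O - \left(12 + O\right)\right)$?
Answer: $-456$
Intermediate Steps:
$H{\left(R \right)} = 4 + R$
$h{\left(M,O \right)} = -48 - 24 M$ ($h{\left(M,O \right)} = \left(M + \left(4 + M\right)\right) \left(O - \left(12 + O\right)\right) = \left(4 + 2 M\right) \left(-12\right) = -48 - 24 M$)
$- h{\left(-21,5 \right)} = - (-48 - -504) = - (-48 + 504) = \left(-1\right) 456 = -456$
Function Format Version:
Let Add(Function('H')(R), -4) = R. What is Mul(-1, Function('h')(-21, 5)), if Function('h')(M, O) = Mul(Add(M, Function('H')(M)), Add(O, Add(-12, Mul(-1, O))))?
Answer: -456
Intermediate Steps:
Function('H')(R) = Add(4, R)
Function('h')(M, O) = Add(-48, Mul(-24, M)) (Function('h')(M, O) = Mul(Add(M, Add(4, M)), Add(O, Add(-12, Mul(-1, O)))) = Mul(Add(4, Mul(2, M)), -12) = Add(-48, Mul(-24, M)))
Mul(-1, Function('h')(-21, 5)) = Mul(-1, Add(-48, Mul(-24, -21))) = Mul(-1, Add(-48, 504)) = Mul(-1, 456) = -456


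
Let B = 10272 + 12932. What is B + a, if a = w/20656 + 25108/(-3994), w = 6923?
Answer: 956920252335/41250032 ≈ 23198.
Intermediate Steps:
B = 23204
a = -245490193/41250032 (a = 6923/20656 + 25108/(-3994) = 6923*(1/20656) + 25108*(-1/3994) = 6923/20656 - 12554/1997 = -245490193/41250032 ≈ -5.9513)
B + a = 23204 - 245490193/41250032 = 956920252335/41250032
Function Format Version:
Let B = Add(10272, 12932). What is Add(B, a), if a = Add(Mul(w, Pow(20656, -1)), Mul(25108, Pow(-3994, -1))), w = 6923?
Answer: Rational(956920252335, 41250032) ≈ 23198.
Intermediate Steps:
B = 23204
a = Rational(-245490193, 41250032) (a = Add(Mul(6923, Pow(20656, -1)), Mul(25108, Pow(-3994, -1))) = Add(Mul(6923, Rational(1, 20656)), Mul(25108, Rational(-1, 3994))) = Add(Rational(6923, 20656), Rational(-12554, 1997)) = Rational(-245490193, 41250032) ≈ -5.9513)
Add(B, a) = Add(23204, Rational(-245490193, 41250032)) = Rational(956920252335, 41250032)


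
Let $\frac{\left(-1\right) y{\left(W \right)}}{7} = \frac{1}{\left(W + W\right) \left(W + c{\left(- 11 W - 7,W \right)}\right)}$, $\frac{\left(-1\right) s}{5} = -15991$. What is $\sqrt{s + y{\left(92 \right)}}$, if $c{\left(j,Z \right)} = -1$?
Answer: $\frac{\sqrt{114368910682}}{1196} \approx 282.76$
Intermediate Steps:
$s = 79955$ ($s = \left(-5\right) \left(-15991\right) = 79955$)
$y{\left(W \right)} = - \frac{7}{2 W \left(-1 + W\right)}$ ($y{\left(W \right)} = - \frac{7}{\left(W + W\right) \left(W - 1\right)} = - \frac{7}{2 W \left(-1 + W\right)}$)
$\sqrt{s + y{\left(92 \right)}} = \sqrt{79955 - \frac{7}{2 \cdot 92 \left(-1 + 92\right)}} = \sqrt{79955 - \frac{7}{184 \cdot 91}} = \sqrt{79955 - \frac{7}{184} \cdot \frac{1}{91}} = \sqrt{79955 - \frac{1}{2392}} = \sqrt{\frac{191252359}{2392}} = \frac{\sqrt{114368910682}}{1196}$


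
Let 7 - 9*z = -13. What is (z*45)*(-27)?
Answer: -2700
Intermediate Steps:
z = 20/9 (z = 7/9 - ⅑*(-13) = 7/9 + 13/9 = 20/9 ≈ 2.2222)
(z*45)*(-27) = ((20/9)*45)*(-27) = 100*(-27) = -2700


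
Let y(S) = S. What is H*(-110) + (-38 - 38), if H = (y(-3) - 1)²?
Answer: -1836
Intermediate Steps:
H = 16 (H = (-3 - 1)² = (-4)² = 16)
H*(-110) + (-38 - 38) = 16*(-110) + (-38 - 38) = -1760 - 76 = -1836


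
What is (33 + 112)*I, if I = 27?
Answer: 3915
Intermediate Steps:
(33 + 112)*I = (33 + 112)*27 = 145*27 = 3915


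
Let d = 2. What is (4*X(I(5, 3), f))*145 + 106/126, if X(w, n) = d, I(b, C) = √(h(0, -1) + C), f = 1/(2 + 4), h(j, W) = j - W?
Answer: 73133/63 ≈ 1160.8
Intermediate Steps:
f = ⅙ (f = 1/6 = ⅙ ≈ 0.16667)
I(b, C) = √(1 + C) (I(b, C) = √((0 - 1*(-1)) + C) = √((0 + 1) + C) = √(1 + C))
X(w, n) = 2
(4*X(I(5, 3), f))*145 + 106/126 = (4*2)*145 + 106/126 = 8*145 + 106*(1/126) = 1160 + 53/63 = 73133/63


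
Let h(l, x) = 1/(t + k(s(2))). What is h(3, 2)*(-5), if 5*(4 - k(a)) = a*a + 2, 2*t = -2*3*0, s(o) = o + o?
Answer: -25/2 ≈ -12.500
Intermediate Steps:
s(o) = 2*o
t = 0 (t = (-2*3*0)/2 = (-6*0)/2 = (1/2)*0 = 0)
k(a) = 18/5 - a**2/5 (k(a) = 4 - (a*a + 2)/5 = 4 - (a**2 + 2)/5 = 4 - (2 + a**2)/5 = 4 + (-2/5 - a**2/5) = 18/5 - a**2/5)
h(l, x) = 5/2 (h(l, x) = 1/(0 + (18/5 - (2*2)**2/5)) = 1/(0 + (18/5 - 1/5*4**2)) = 1/(0 + (18/5 - 1/5*16)) = 1/(0 + (18/5 - 16/5)) = 1/(0 + 2/5) = 1/(2/5) = 5/2)
h(3, 2)*(-5) = (5/2)*(-5) = -25/2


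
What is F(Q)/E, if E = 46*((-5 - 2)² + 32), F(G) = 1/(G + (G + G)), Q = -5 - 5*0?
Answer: -1/55890 ≈ -1.7892e-5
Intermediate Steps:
Q = -5 (Q = -5 + 0 = -5)
F(G) = 1/(3*G) (F(G) = 1/(G + 2*G) = 1/(3*G))
E = 3726 (E = 46*((-7)² + 32) = 46*(49 + 32) = 46*81 = 3726)
F(Q)/E = ((⅓)/(-5))/3726 = ((⅓)*(-⅕))*(1/3726) = -1/15*1/3726 = -1/55890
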